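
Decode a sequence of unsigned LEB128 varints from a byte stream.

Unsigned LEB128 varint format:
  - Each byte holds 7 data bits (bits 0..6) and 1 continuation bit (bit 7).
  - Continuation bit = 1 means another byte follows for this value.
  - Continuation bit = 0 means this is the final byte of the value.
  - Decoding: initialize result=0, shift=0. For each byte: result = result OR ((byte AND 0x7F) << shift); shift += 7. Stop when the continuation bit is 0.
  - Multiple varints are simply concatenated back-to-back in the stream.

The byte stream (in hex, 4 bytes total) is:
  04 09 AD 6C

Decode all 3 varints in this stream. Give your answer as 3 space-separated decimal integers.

  byte[0]=0x04 cont=0 payload=0x04=4: acc |= 4<<0 -> acc=4 shift=7 [end]
Varint 1: bytes[0:1] = 04 -> value 4 (1 byte(s))
  byte[1]=0x09 cont=0 payload=0x09=9: acc |= 9<<0 -> acc=9 shift=7 [end]
Varint 2: bytes[1:2] = 09 -> value 9 (1 byte(s))
  byte[2]=0xAD cont=1 payload=0x2D=45: acc |= 45<<0 -> acc=45 shift=7
  byte[3]=0x6C cont=0 payload=0x6C=108: acc |= 108<<7 -> acc=13869 shift=14 [end]
Varint 3: bytes[2:4] = AD 6C -> value 13869 (2 byte(s))

Answer: 4 9 13869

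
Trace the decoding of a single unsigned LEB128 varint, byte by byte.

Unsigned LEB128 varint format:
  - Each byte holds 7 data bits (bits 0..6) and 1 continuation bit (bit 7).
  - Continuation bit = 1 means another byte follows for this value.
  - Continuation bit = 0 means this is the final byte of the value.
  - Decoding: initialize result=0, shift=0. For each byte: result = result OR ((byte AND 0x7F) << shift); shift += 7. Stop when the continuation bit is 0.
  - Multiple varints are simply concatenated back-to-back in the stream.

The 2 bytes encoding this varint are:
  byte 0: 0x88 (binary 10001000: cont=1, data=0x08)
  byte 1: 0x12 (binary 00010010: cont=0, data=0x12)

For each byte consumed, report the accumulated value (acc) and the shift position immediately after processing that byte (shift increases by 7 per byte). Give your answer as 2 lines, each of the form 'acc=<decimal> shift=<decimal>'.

Answer: acc=8 shift=7
acc=2312 shift=14

Derivation:
byte 0=0x88: payload=0x08=8, contrib = 8<<0 = 8; acc -> 8, shift -> 7
byte 1=0x12: payload=0x12=18, contrib = 18<<7 = 2304; acc -> 2312, shift -> 14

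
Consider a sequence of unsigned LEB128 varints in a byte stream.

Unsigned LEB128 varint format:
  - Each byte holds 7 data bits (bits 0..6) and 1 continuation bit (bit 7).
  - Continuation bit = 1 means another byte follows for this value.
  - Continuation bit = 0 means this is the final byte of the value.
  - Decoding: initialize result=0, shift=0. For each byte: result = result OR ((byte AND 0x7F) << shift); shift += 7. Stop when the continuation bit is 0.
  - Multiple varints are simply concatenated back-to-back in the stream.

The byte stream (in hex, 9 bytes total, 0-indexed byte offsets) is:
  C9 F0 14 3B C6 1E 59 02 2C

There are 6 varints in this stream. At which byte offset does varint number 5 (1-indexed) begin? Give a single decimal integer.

Answer: 7

Derivation:
  byte[0]=0xC9 cont=1 payload=0x49=73: acc |= 73<<0 -> acc=73 shift=7
  byte[1]=0xF0 cont=1 payload=0x70=112: acc |= 112<<7 -> acc=14409 shift=14
  byte[2]=0x14 cont=0 payload=0x14=20: acc |= 20<<14 -> acc=342089 shift=21 [end]
Varint 1: bytes[0:3] = C9 F0 14 -> value 342089 (3 byte(s))
  byte[3]=0x3B cont=0 payload=0x3B=59: acc |= 59<<0 -> acc=59 shift=7 [end]
Varint 2: bytes[3:4] = 3B -> value 59 (1 byte(s))
  byte[4]=0xC6 cont=1 payload=0x46=70: acc |= 70<<0 -> acc=70 shift=7
  byte[5]=0x1E cont=0 payload=0x1E=30: acc |= 30<<7 -> acc=3910 shift=14 [end]
Varint 3: bytes[4:6] = C6 1E -> value 3910 (2 byte(s))
  byte[6]=0x59 cont=0 payload=0x59=89: acc |= 89<<0 -> acc=89 shift=7 [end]
Varint 4: bytes[6:7] = 59 -> value 89 (1 byte(s))
  byte[7]=0x02 cont=0 payload=0x02=2: acc |= 2<<0 -> acc=2 shift=7 [end]
Varint 5: bytes[7:8] = 02 -> value 2 (1 byte(s))
  byte[8]=0x2C cont=0 payload=0x2C=44: acc |= 44<<0 -> acc=44 shift=7 [end]
Varint 6: bytes[8:9] = 2C -> value 44 (1 byte(s))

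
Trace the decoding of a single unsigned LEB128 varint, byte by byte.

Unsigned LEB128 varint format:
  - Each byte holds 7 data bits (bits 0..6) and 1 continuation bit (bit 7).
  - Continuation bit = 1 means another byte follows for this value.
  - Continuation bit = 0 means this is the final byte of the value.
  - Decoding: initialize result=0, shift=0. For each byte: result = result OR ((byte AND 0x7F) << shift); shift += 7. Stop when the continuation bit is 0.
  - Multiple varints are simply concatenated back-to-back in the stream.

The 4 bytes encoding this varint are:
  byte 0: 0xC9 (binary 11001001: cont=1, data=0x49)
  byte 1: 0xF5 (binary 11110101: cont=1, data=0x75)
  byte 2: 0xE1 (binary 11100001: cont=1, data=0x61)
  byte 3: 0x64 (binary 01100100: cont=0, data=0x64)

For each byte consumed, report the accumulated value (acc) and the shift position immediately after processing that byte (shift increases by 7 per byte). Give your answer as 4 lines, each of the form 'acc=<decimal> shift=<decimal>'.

byte 0=0xC9: payload=0x49=73, contrib = 73<<0 = 73; acc -> 73, shift -> 7
byte 1=0xF5: payload=0x75=117, contrib = 117<<7 = 14976; acc -> 15049, shift -> 14
byte 2=0xE1: payload=0x61=97, contrib = 97<<14 = 1589248; acc -> 1604297, shift -> 21
byte 3=0x64: payload=0x64=100, contrib = 100<<21 = 209715200; acc -> 211319497, shift -> 28

Answer: acc=73 shift=7
acc=15049 shift=14
acc=1604297 shift=21
acc=211319497 shift=28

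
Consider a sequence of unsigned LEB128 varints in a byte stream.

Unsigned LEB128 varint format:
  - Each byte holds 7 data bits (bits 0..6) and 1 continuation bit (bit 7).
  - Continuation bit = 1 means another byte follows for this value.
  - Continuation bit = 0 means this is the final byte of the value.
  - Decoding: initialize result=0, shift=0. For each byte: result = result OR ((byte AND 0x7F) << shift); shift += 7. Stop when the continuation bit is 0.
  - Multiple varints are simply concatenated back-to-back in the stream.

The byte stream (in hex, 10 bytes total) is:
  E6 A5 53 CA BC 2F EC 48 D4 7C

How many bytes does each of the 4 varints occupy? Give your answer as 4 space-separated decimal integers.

  byte[0]=0xE6 cont=1 payload=0x66=102: acc |= 102<<0 -> acc=102 shift=7
  byte[1]=0xA5 cont=1 payload=0x25=37: acc |= 37<<7 -> acc=4838 shift=14
  byte[2]=0x53 cont=0 payload=0x53=83: acc |= 83<<14 -> acc=1364710 shift=21 [end]
Varint 1: bytes[0:3] = E6 A5 53 -> value 1364710 (3 byte(s))
  byte[3]=0xCA cont=1 payload=0x4A=74: acc |= 74<<0 -> acc=74 shift=7
  byte[4]=0xBC cont=1 payload=0x3C=60: acc |= 60<<7 -> acc=7754 shift=14
  byte[5]=0x2F cont=0 payload=0x2F=47: acc |= 47<<14 -> acc=777802 shift=21 [end]
Varint 2: bytes[3:6] = CA BC 2F -> value 777802 (3 byte(s))
  byte[6]=0xEC cont=1 payload=0x6C=108: acc |= 108<<0 -> acc=108 shift=7
  byte[7]=0x48 cont=0 payload=0x48=72: acc |= 72<<7 -> acc=9324 shift=14 [end]
Varint 3: bytes[6:8] = EC 48 -> value 9324 (2 byte(s))
  byte[8]=0xD4 cont=1 payload=0x54=84: acc |= 84<<0 -> acc=84 shift=7
  byte[9]=0x7C cont=0 payload=0x7C=124: acc |= 124<<7 -> acc=15956 shift=14 [end]
Varint 4: bytes[8:10] = D4 7C -> value 15956 (2 byte(s))

Answer: 3 3 2 2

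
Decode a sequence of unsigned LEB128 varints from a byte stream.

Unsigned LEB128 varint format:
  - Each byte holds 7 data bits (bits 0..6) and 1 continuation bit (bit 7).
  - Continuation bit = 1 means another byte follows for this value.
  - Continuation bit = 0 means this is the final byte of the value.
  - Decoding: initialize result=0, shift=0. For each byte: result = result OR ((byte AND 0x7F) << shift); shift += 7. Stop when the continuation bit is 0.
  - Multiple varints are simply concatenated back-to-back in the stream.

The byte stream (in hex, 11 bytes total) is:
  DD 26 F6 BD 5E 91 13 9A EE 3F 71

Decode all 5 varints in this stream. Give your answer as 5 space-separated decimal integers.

Answer: 4957 1548022 2449 1046298 113

Derivation:
  byte[0]=0xDD cont=1 payload=0x5D=93: acc |= 93<<0 -> acc=93 shift=7
  byte[1]=0x26 cont=0 payload=0x26=38: acc |= 38<<7 -> acc=4957 shift=14 [end]
Varint 1: bytes[0:2] = DD 26 -> value 4957 (2 byte(s))
  byte[2]=0xF6 cont=1 payload=0x76=118: acc |= 118<<0 -> acc=118 shift=7
  byte[3]=0xBD cont=1 payload=0x3D=61: acc |= 61<<7 -> acc=7926 shift=14
  byte[4]=0x5E cont=0 payload=0x5E=94: acc |= 94<<14 -> acc=1548022 shift=21 [end]
Varint 2: bytes[2:5] = F6 BD 5E -> value 1548022 (3 byte(s))
  byte[5]=0x91 cont=1 payload=0x11=17: acc |= 17<<0 -> acc=17 shift=7
  byte[6]=0x13 cont=0 payload=0x13=19: acc |= 19<<7 -> acc=2449 shift=14 [end]
Varint 3: bytes[5:7] = 91 13 -> value 2449 (2 byte(s))
  byte[7]=0x9A cont=1 payload=0x1A=26: acc |= 26<<0 -> acc=26 shift=7
  byte[8]=0xEE cont=1 payload=0x6E=110: acc |= 110<<7 -> acc=14106 shift=14
  byte[9]=0x3F cont=0 payload=0x3F=63: acc |= 63<<14 -> acc=1046298 shift=21 [end]
Varint 4: bytes[7:10] = 9A EE 3F -> value 1046298 (3 byte(s))
  byte[10]=0x71 cont=0 payload=0x71=113: acc |= 113<<0 -> acc=113 shift=7 [end]
Varint 5: bytes[10:11] = 71 -> value 113 (1 byte(s))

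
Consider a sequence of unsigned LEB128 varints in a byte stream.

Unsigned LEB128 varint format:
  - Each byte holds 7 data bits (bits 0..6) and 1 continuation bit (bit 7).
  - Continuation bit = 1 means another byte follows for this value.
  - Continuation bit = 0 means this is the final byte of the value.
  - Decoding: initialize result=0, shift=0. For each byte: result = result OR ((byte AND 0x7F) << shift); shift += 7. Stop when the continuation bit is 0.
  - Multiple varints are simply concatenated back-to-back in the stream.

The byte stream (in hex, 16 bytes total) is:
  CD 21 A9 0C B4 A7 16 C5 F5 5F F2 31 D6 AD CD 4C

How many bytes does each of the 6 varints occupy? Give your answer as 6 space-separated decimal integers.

  byte[0]=0xCD cont=1 payload=0x4D=77: acc |= 77<<0 -> acc=77 shift=7
  byte[1]=0x21 cont=0 payload=0x21=33: acc |= 33<<7 -> acc=4301 shift=14 [end]
Varint 1: bytes[0:2] = CD 21 -> value 4301 (2 byte(s))
  byte[2]=0xA9 cont=1 payload=0x29=41: acc |= 41<<0 -> acc=41 shift=7
  byte[3]=0x0C cont=0 payload=0x0C=12: acc |= 12<<7 -> acc=1577 shift=14 [end]
Varint 2: bytes[2:4] = A9 0C -> value 1577 (2 byte(s))
  byte[4]=0xB4 cont=1 payload=0x34=52: acc |= 52<<0 -> acc=52 shift=7
  byte[5]=0xA7 cont=1 payload=0x27=39: acc |= 39<<7 -> acc=5044 shift=14
  byte[6]=0x16 cont=0 payload=0x16=22: acc |= 22<<14 -> acc=365492 shift=21 [end]
Varint 3: bytes[4:7] = B4 A7 16 -> value 365492 (3 byte(s))
  byte[7]=0xC5 cont=1 payload=0x45=69: acc |= 69<<0 -> acc=69 shift=7
  byte[8]=0xF5 cont=1 payload=0x75=117: acc |= 117<<7 -> acc=15045 shift=14
  byte[9]=0x5F cont=0 payload=0x5F=95: acc |= 95<<14 -> acc=1571525 shift=21 [end]
Varint 4: bytes[7:10] = C5 F5 5F -> value 1571525 (3 byte(s))
  byte[10]=0xF2 cont=1 payload=0x72=114: acc |= 114<<0 -> acc=114 shift=7
  byte[11]=0x31 cont=0 payload=0x31=49: acc |= 49<<7 -> acc=6386 shift=14 [end]
Varint 5: bytes[10:12] = F2 31 -> value 6386 (2 byte(s))
  byte[12]=0xD6 cont=1 payload=0x56=86: acc |= 86<<0 -> acc=86 shift=7
  byte[13]=0xAD cont=1 payload=0x2D=45: acc |= 45<<7 -> acc=5846 shift=14
  byte[14]=0xCD cont=1 payload=0x4D=77: acc |= 77<<14 -> acc=1267414 shift=21
  byte[15]=0x4C cont=0 payload=0x4C=76: acc |= 76<<21 -> acc=160650966 shift=28 [end]
Varint 6: bytes[12:16] = D6 AD CD 4C -> value 160650966 (4 byte(s))

Answer: 2 2 3 3 2 4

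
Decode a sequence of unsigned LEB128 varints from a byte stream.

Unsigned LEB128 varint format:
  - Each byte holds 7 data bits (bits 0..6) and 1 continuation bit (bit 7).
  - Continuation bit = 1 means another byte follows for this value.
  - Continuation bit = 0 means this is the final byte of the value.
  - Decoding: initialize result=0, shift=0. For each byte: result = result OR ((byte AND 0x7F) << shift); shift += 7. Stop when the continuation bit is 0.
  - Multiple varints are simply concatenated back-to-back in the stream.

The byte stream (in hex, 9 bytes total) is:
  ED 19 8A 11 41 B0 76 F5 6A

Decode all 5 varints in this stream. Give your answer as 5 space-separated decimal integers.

Answer: 3309 2186 65 15152 13685

Derivation:
  byte[0]=0xED cont=1 payload=0x6D=109: acc |= 109<<0 -> acc=109 shift=7
  byte[1]=0x19 cont=0 payload=0x19=25: acc |= 25<<7 -> acc=3309 shift=14 [end]
Varint 1: bytes[0:2] = ED 19 -> value 3309 (2 byte(s))
  byte[2]=0x8A cont=1 payload=0x0A=10: acc |= 10<<0 -> acc=10 shift=7
  byte[3]=0x11 cont=0 payload=0x11=17: acc |= 17<<7 -> acc=2186 shift=14 [end]
Varint 2: bytes[2:4] = 8A 11 -> value 2186 (2 byte(s))
  byte[4]=0x41 cont=0 payload=0x41=65: acc |= 65<<0 -> acc=65 shift=7 [end]
Varint 3: bytes[4:5] = 41 -> value 65 (1 byte(s))
  byte[5]=0xB0 cont=1 payload=0x30=48: acc |= 48<<0 -> acc=48 shift=7
  byte[6]=0x76 cont=0 payload=0x76=118: acc |= 118<<7 -> acc=15152 shift=14 [end]
Varint 4: bytes[5:7] = B0 76 -> value 15152 (2 byte(s))
  byte[7]=0xF5 cont=1 payload=0x75=117: acc |= 117<<0 -> acc=117 shift=7
  byte[8]=0x6A cont=0 payload=0x6A=106: acc |= 106<<7 -> acc=13685 shift=14 [end]
Varint 5: bytes[7:9] = F5 6A -> value 13685 (2 byte(s))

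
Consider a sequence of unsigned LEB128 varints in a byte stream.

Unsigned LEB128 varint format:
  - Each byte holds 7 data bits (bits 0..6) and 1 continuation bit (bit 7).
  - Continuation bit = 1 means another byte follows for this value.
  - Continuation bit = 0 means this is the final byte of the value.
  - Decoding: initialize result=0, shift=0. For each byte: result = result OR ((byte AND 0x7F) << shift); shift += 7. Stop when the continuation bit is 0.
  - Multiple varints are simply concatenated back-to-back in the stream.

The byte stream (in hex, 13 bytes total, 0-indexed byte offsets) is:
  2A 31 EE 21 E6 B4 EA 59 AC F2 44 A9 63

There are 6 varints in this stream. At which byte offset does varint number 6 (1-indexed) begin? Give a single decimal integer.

  byte[0]=0x2A cont=0 payload=0x2A=42: acc |= 42<<0 -> acc=42 shift=7 [end]
Varint 1: bytes[0:1] = 2A -> value 42 (1 byte(s))
  byte[1]=0x31 cont=0 payload=0x31=49: acc |= 49<<0 -> acc=49 shift=7 [end]
Varint 2: bytes[1:2] = 31 -> value 49 (1 byte(s))
  byte[2]=0xEE cont=1 payload=0x6E=110: acc |= 110<<0 -> acc=110 shift=7
  byte[3]=0x21 cont=0 payload=0x21=33: acc |= 33<<7 -> acc=4334 shift=14 [end]
Varint 3: bytes[2:4] = EE 21 -> value 4334 (2 byte(s))
  byte[4]=0xE6 cont=1 payload=0x66=102: acc |= 102<<0 -> acc=102 shift=7
  byte[5]=0xB4 cont=1 payload=0x34=52: acc |= 52<<7 -> acc=6758 shift=14
  byte[6]=0xEA cont=1 payload=0x6A=106: acc |= 106<<14 -> acc=1743462 shift=21
  byte[7]=0x59 cont=0 payload=0x59=89: acc |= 89<<21 -> acc=188389990 shift=28 [end]
Varint 4: bytes[4:8] = E6 B4 EA 59 -> value 188389990 (4 byte(s))
  byte[8]=0xAC cont=1 payload=0x2C=44: acc |= 44<<0 -> acc=44 shift=7
  byte[9]=0xF2 cont=1 payload=0x72=114: acc |= 114<<7 -> acc=14636 shift=14
  byte[10]=0x44 cont=0 payload=0x44=68: acc |= 68<<14 -> acc=1128748 shift=21 [end]
Varint 5: bytes[8:11] = AC F2 44 -> value 1128748 (3 byte(s))
  byte[11]=0xA9 cont=1 payload=0x29=41: acc |= 41<<0 -> acc=41 shift=7
  byte[12]=0x63 cont=0 payload=0x63=99: acc |= 99<<7 -> acc=12713 shift=14 [end]
Varint 6: bytes[11:13] = A9 63 -> value 12713 (2 byte(s))

Answer: 11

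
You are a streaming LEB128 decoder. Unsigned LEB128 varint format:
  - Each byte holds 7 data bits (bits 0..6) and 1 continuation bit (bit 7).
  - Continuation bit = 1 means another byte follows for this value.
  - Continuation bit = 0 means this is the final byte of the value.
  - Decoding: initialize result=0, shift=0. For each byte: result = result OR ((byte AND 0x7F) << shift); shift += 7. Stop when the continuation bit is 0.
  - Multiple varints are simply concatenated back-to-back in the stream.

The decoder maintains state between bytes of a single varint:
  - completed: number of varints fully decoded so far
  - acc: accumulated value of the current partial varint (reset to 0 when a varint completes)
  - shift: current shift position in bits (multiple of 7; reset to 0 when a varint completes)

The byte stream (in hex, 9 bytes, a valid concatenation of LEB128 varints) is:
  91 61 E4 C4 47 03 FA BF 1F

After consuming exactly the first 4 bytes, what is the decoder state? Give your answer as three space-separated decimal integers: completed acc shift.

byte[0]=0x91 cont=1 payload=0x11: acc |= 17<<0 -> completed=0 acc=17 shift=7
byte[1]=0x61 cont=0 payload=0x61: varint #1 complete (value=12433); reset -> completed=1 acc=0 shift=0
byte[2]=0xE4 cont=1 payload=0x64: acc |= 100<<0 -> completed=1 acc=100 shift=7
byte[3]=0xC4 cont=1 payload=0x44: acc |= 68<<7 -> completed=1 acc=8804 shift=14

Answer: 1 8804 14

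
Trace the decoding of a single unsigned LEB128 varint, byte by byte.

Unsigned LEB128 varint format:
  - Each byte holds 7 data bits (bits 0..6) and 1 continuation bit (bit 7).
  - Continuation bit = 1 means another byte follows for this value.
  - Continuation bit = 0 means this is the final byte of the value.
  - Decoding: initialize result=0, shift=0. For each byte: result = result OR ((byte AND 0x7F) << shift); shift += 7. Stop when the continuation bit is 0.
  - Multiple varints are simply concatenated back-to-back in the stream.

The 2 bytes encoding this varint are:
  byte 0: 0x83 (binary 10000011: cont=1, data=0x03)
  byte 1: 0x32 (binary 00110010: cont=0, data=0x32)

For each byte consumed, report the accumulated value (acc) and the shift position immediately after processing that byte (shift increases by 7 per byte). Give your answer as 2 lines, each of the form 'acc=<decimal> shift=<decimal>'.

byte 0=0x83: payload=0x03=3, contrib = 3<<0 = 3; acc -> 3, shift -> 7
byte 1=0x32: payload=0x32=50, contrib = 50<<7 = 6400; acc -> 6403, shift -> 14

Answer: acc=3 shift=7
acc=6403 shift=14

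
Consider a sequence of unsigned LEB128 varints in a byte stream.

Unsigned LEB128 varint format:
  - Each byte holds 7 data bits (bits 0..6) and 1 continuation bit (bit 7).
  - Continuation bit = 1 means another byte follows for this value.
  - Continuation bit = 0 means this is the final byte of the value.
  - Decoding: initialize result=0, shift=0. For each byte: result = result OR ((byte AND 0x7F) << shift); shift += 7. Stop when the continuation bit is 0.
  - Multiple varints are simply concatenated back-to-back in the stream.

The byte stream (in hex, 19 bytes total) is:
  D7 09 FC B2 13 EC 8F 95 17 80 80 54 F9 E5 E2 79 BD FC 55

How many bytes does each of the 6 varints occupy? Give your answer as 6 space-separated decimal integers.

  byte[0]=0xD7 cont=1 payload=0x57=87: acc |= 87<<0 -> acc=87 shift=7
  byte[1]=0x09 cont=0 payload=0x09=9: acc |= 9<<7 -> acc=1239 shift=14 [end]
Varint 1: bytes[0:2] = D7 09 -> value 1239 (2 byte(s))
  byte[2]=0xFC cont=1 payload=0x7C=124: acc |= 124<<0 -> acc=124 shift=7
  byte[3]=0xB2 cont=1 payload=0x32=50: acc |= 50<<7 -> acc=6524 shift=14
  byte[4]=0x13 cont=0 payload=0x13=19: acc |= 19<<14 -> acc=317820 shift=21 [end]
Varint 2: bytes[2:5] = FC B2 13 -> value 317820 (3 byte(s))
  byte[5]=0xEC cont=1 payload=0x6C=108: acc |= 108<<0 -> acc=108 shift=7
  byte[6]=0x8F cont=1 payload=0x0F=15: acc |= 15<<7 -> acc=2028 shift=14
  byte[7]=0x95 cont=1 payload=0x15=21: acc |= 21<<14 -> acc=346092 shift=21
  byte[8]=0x17 cont=0 payload=0x17=23: acc |= 23<<21 -> acc=48580588 shift=28 [end]
Varint 3: bytes[5:9] = EC 8F 95 17 -> value 48580588 (4 byte(s))
  byte[9]=0x80 cont=1 payload=0x00=0: acc |= 0<<0 -> acc=0 shift=7
  byte[10]=0x80 cont=1 payload=0x00=0: acc |= 0<<7 -> acc=0 shift=14
  byte[11]=0x54 cont=0 payload=0x54=84: acc |= 84<<14 -> acc=1376256 shift=21 [end]
Varint 4: bytes[9:12] = 80 80 54 -> value 1376256 (3 byte(s))
  byte[12]=0xF9 cont=1 payload=0x79=121: acc |= 121<<0 -> acc=121 shift=7
  byte[13]=0xE5 cont=1 payload=0x65=101: acc |= 101<<7 -> acc=13049 shift=14
  byte[14]=0xE2 cont=1 payload=0x62=98: acc |= 98<<14 -> acc=1618681 shift=21
  byte[15]=0x79 cont=0 payload=0x79=121: acc |= 121<<21 -> acc=255374073 shift=28 [end]
Varint 5: bytes[12:16] = F9 E5 E2 79 -> value 255374073 (4 byte(s))
  byte[16]=0xBD cont=1 payload=0x3D=61: acc |= 61<<0 -> acc=61 shift=7
  byte[17]=0xFC cont=1 payload=0x7C=124: acc |= 124<<7 -> acc=15933 shift=14
  byte[18]=0x55 cont=0 payload=0x55=85: acc |= 85<<14 -> acc=1408573 shift=21 [end]
Varint 6: bytes[16:19] = BD FC 55 -> value 1408573 (3 byte(s))

Answer: 2 3 4 3 4 3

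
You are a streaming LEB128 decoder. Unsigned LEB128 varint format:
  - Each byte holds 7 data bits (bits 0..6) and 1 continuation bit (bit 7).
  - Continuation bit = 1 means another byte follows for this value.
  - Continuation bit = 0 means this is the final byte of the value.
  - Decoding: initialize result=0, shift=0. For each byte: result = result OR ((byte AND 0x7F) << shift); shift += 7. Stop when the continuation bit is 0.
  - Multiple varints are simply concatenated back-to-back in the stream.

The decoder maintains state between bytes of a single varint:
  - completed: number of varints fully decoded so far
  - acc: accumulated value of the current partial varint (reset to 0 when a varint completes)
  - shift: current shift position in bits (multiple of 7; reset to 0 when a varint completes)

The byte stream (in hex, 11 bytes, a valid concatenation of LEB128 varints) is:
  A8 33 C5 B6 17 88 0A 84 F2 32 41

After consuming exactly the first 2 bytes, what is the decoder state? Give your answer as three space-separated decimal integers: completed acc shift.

Answer: 1 0 0

Derivation:
byte[0]=0xA8 cont=1 payload=0x28: acc |= 40<<0 -> completed=0 acc=40 shift=7
byte[1]=0x33 cont=0 payload=0x33: varint #1 complete (value=6568); reset -> completed=1 acc=0 shift=0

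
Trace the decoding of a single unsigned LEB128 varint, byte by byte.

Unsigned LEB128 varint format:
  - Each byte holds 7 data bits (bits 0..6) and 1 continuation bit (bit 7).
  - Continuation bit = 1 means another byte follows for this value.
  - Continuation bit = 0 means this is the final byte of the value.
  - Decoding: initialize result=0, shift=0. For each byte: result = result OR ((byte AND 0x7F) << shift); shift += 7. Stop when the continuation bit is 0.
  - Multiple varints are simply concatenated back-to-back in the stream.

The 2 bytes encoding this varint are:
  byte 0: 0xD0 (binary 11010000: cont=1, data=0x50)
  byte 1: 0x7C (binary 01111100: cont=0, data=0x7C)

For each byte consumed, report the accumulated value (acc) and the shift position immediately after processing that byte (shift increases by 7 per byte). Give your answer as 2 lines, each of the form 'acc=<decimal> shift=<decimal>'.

byte 0=0xD0: payload=0x50=80, contrib = 80<<0 = 80; acc -> 80, shift -> 7
byte 1=0x7C: payload=0x7C=124, contrib = 124<<7 = 15872; acc -> 15952, shift -> 14

Answer: acc=80 shift=7
acc=15952 shift=14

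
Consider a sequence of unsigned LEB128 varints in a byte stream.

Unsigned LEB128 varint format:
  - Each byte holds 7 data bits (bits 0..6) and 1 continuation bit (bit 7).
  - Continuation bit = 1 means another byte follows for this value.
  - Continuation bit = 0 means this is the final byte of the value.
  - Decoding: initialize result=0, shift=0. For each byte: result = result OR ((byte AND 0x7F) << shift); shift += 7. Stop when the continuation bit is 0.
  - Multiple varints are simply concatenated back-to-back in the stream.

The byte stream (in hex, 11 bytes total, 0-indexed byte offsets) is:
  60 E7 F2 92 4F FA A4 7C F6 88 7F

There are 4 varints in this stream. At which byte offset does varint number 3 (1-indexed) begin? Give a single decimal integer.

Answer: 5

Derivation:
  byte[0]=0x60 cont=0 payload=0x60=96: acc |= 96<<0 -> acc=96 shift=7 [end]
Varint 1: bytes[0:1] = 60 -> value 96 (1 byte(s))
  byte[1]=0xE7 cont=1 payload=0x67=103: acc |= 103<<0 -> acc=103 shift=7
  byte[2]=0xF2 cont=1 payload=0x72=114: acc |= 114<<7 -> acc=14695 shift=14
  byte[3]=0x92 cont=1 payload=0x12=18: acc |= 18<<14 -> acc=309607 shift=21
  byte[4]=0x4F cont=0 payload=0x4F=79: acc |= 79<<21 -> acc=165984615 shift=28 [end]
Varint 2: bytes[1:5] = E7 F2 92 4F -> value 165984615 (4 byte(s))
  byte[5]=0xFA cont=1 payload=0x7A=122: acc |= 122<<0 -> acc=122 shift=7
  byte[6]=0xA4 cont=1 payload=0x24=36: acc |= 36<<7 -> acc=4730 shift=14
  byte[7]=0x7C cont=0 payload=0x7C=124: acc |= 124<<14 -> acc=2036346 shift=21 [end]
Varint 3: bytes[5:8] = FA A4 7C -> value 2036346 (3 byte(s))
  byte[8]=0xF6 cont=1 payload=0x76=118: acc |= 118<<0 -> acc=118 shift=7
  byte[9]=0x88 cont=1 payload=0x08=8: acc |= 8<<7 -> acc=1142 shift=14
  byte[10]=0x7F cont=0 payload=0x7F=127: acc |= 127<<14 -> acc=2081910 shift=21 [end]
Varint 4: bytes[8:11] = F6 88 7F -> value 2081910 (3 byte(s))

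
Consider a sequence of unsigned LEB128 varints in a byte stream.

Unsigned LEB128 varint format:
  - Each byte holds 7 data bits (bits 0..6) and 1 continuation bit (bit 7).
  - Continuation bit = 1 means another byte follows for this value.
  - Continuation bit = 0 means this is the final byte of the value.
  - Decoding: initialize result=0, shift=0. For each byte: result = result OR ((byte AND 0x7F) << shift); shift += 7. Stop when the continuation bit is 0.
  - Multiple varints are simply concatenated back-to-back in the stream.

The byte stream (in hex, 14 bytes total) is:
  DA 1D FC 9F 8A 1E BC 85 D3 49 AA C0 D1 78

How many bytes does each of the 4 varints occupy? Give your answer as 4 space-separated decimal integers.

  byte[0]=0xDA cont=1 payload=0x5A=90: acc |= 90<<0 -> acc=90 shift=7
  byte[1]=0x1D cont=0 payload=0x1D=29: acc |= 29<<7 -> acc=3802 shift=14 [end]
Varint 1: bytes[0:2] = DA 1D -> value 3802 (2 byte(s))
  byte[2]=0xFC cont=1 payload=0x7C=124: acc |= 124<<0 -> acc=124 shift=7
  byte[3]=0x9F cont=1 payload=0x1F=31: acc |= 31<<7 -> acc=4092 shift=14
  byte[4]=0x8A cont=1 payload=0x0A=10: acc |= 10<<14 -> acc=167932 shift=21
  byte[5]=0x1E cont=0 payload=0x1E=30: acc |= 30<<21 -> acc=63082492 shift=28 [end]
Varint 2: bytes[2:6] = FC 9F 8A 1E -> value 63082492 (4 byte(s))
  byte[6]=0xBC cont=1 payload=0x3C=60: acc |= 60<<0 -> acc=60 shift=7
  byte[7]=0x85 cont=1 payload=0x05=5: acc |= 5<<7 -> acc=700 shift=14
  byte[8]=0xD3 cont=1 payload=0x53=83: acc |= 83<<14 -> acc=1360572 shift=21
  byte[9]=0x49 cont=0 payload=0x49=73: acc |= 73<<21 -> acc=154452668 shift=28 [end]
Varint 3: bytes[6:10] = BC 85 D3 49 -> value 154452668 (4 byte(s))
  byte[10]=0xAA cont=1 payload=0x2A=42: acc |= 42<<0 -> acc=42 shift=7
  byte[11]=0xC0 cont=1 payload=0x40=64: acc |= 64<<7 -> acc=8234 shift=14
  byte[12]=0xD1 cont=1 payload=0x51=81: acc |= 81<<14 -> acc=1335338 shift=21
  byte[13]=0x78 cont=0 payload=0x78=120: acc |= 120<<21 -> acc=252993578 shift=28 [end]
Varint 4: bytes[10:14] = AA C0 D1 78 -> value 252993578 (4 byte(s))

Answer: 2 4 4 4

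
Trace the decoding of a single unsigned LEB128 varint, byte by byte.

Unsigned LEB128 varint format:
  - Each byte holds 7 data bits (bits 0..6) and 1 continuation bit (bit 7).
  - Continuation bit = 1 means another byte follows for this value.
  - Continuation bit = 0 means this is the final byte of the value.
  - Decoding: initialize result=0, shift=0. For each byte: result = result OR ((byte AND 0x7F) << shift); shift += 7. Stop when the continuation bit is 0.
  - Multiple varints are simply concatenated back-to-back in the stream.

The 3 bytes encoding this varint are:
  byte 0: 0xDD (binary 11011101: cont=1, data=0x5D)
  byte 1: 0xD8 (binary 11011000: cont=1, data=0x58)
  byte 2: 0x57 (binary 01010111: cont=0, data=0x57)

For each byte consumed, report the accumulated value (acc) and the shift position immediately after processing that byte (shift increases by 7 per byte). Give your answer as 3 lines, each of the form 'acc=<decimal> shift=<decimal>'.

byte 0=0xDD: payload=0x5D=93, contrib = 93<<0 = 93; acc -> 93, shift -> 7
byte 1=0xD8: payload=0x58=88, contrib = 88<<7 = 11264; acc -> 11357, shift -> 14
byte 2=0x57: payload=0x57=87, contrib = 87<<14 = 1425408; acc -> 1436765, shift -> 21

Answer: acc=93 shift=7
acc=11357 shift=14
acc=1436765 shift=21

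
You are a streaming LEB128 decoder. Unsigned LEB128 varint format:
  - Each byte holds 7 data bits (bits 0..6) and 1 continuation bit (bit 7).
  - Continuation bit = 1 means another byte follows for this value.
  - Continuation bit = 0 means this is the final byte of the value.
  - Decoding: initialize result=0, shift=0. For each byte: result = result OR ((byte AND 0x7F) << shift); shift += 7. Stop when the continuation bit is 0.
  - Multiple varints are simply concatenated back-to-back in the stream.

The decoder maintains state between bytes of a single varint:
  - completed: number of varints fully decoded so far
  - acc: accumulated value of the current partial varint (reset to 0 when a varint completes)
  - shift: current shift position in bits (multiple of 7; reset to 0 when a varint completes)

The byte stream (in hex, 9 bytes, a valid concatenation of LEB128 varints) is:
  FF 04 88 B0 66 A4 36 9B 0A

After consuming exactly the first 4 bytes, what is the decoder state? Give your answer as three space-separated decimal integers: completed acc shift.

byte[0]=0xFF cont=1 payload=0x7F: acc |= 127<<0 -> completed=0 acc=127 shift=7
byte[1]=0x04 cont=0 payload=0x04: varint #1 complete (value=639); reset -> completed=1 acc=0 shift=0
byte[2]=0x88 cont=1 payload=0x08: acc |= 8<<0 -> completed=1 acc=8 shift=7
byte[3]=0xB0 cont=1 payload=0x30: acc |= 48<<7 -> completed=1 acc=6152 shift=14

Answer: 1 6152 14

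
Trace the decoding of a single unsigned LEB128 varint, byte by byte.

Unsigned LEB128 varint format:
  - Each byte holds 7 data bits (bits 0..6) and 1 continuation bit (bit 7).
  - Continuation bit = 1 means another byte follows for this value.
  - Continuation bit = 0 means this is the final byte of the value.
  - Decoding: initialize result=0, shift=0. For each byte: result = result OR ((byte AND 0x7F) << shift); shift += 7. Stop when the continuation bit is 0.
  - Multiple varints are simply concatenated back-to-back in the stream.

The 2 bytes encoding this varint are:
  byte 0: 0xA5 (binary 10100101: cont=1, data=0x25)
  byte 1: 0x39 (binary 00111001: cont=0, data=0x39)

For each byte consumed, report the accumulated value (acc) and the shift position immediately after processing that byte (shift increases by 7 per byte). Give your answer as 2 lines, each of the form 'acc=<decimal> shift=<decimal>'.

byte 0=0xA5: payload=0x25=37, contrib = 37<<0 = 37; acc -> 37, shift -> 7
byte 1=0x39: payload=0x39=57, contrib = 57<<7 = 7296; acc -> 7333, shift -> 14

Answer: acc=37 shift=7
acc=7333 shift=14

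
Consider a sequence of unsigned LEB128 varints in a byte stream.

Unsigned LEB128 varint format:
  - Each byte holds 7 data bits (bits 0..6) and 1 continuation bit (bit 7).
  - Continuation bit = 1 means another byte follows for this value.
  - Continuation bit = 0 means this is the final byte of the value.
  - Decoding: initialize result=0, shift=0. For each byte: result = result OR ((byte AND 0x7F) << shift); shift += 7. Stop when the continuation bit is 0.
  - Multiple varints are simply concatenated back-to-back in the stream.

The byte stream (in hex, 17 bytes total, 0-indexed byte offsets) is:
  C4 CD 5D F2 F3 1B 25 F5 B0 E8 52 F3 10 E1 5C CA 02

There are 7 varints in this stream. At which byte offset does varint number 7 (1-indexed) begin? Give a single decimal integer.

Answer: 15

Derivation:
  byte[0]=0xC4 cont=1 payload=0x44=68: acc |= 68<<0 -> acc=68 shift=7
  byte[1]=0xCD cont=1 payload=0x4D=77: acc |= 77<<7 -> acc=9924 shift=14
  byte[2]=0x5D cont=0 payload=0x5D=93: acc |= 93<<14 -> acc=1533636 shift=21 [end]
Varint 1: bytes[0:3] = C4 CD 5D -> value 1533636 (3 byte(s))
  byte[3]=0xF2 cont=1 payload=0x72=114: acc |= 114<<0 -> acc=114 shift=7
  byte[4]=0xF3 cont=1 payload=0x73=115: acc |= 115<<7 -> acc=14834 shift=14
  byte[5]=0x1B cont=0 payload=0x1B=27: acc |= 27<<14 -> acc=457202 shift=21 [end]
Varint 2: bytes[3:6] = F2 F3 1B -> value 457202 (3 byte(s))
  byte[6]=0x25 cont=0 payload=0x25=37: acc |= 37<<0 -> acc=37 shift=7 [end]
Varint 3: bytes[6:7] = 25 -> value 37 (1 byte(s))
  byte[7]=0xF5 cont=1 payload=0x75=117: acc |= 117<<0 -> acc=117 shift=7
  byte[8]=0xB0 cont=1 payload=0x30=48: acc |= 48<<7 -> acc=6261 shift=14
  byte[9]=0xE8 cont=1 payload=0x68=104: acc |= 104<<14 -> acc=1710197 shift=21
  byte[10]=0x52 cont=0 payload=0x52=82: acc |= 82<<21 -> acc=173676661 shift=28 [end]
Varint 4: bytes[7:11] = F5 B0 E8 52 -> value 173676661 (4 byte(s))
  byte[11]=0xF3 cont=1 payload=0x73=115: acc |= 115<<0 -> acc=115 shift=7
  byte[12]=0x10 cont=0 payload=0x10=16: acc |= 16<<7 -> acc=2163 shift=14 [end]
Varint 5: bytes[11:13] = F3 10 -> value 2163 (2 byte(s))
  byte[13]=0xE1 cont=1 payload=0x61=97: acc |= 97<<0 -> acc=97 shift=7
  byte[14]=0x5C cont=0 payload=0x5C=92: acc |= 92<<7 -> acc=11873 shift=14 [end]
Varint 6: bytes[13:15] = E1 5C -> value 11873 (2 byte(s))
  byte[15]=0xCA cont=1 payload=0x4A=74: acc |= 74<<0 -> acc=74 shift=7
  byte[16]=0x02 cont=0 payload=0x02=2: acc |= 2<<7 -> acc=330 shift=14 [end]
Varint 7: bytes[15:17] = CA 02 -> value 330 (2 byte(s))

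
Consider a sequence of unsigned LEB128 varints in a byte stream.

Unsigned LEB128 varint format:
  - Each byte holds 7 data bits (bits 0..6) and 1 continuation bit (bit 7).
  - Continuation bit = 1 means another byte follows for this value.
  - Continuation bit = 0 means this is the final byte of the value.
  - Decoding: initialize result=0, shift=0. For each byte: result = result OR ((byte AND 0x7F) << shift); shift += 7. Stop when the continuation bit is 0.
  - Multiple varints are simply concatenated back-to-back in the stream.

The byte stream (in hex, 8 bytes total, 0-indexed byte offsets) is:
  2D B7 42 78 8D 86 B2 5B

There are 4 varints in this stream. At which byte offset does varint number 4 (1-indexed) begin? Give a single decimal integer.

Answer: 4

Derivation:
  byte[0]=0x2D cont=0 payload=0x2D=45: acc |= 45<<0 -> acc=45 shift=7 [end]
Varint 1: bytes[0:1] = 2D -> value 45 (1 byte(s))
  byte[1]=0xB7 cont=1 payload=0x37=55: acc |= 55<<0 -> acc=55 shift=7
  byte[2]=0x42 cont=0 payload=0x42=66: acc |= 66<<7 -> acc=8503 shift=14 [end]
Varint 2: bytes[1:3] = B7 42 -> value 8503 (2 byte(s))
  byte[3]=0x78 cont=0 payload=0x78=120: acc |= 120<<0 -> acc=120 shift=7 [end]
Varint 3: bytes[3:4] = 78 -> value 120 (1 byte(s))
  byte[4]=0x8D cont=1 payload=0x0D=13: acc |= 13<<0 -> acc=13 shift=7
  byte[5]=0x86 cont=1 payload=0x06=6: acc |= 6<<7 -> acc=781 shift=14
  byte[6]=0xB2 cont=1 payload=0x32=50: acc |= 50<<14 -> acc=819981 shift=21
  byte[7]=0x5B cont=0 payload=0x5B=91: acc |= 91<<21 -> acc=191660813 shift=28 [end]
Varint 4: bytes[4:8] = 8D 86 B2 5B -> value 191660813 (4 byte(s))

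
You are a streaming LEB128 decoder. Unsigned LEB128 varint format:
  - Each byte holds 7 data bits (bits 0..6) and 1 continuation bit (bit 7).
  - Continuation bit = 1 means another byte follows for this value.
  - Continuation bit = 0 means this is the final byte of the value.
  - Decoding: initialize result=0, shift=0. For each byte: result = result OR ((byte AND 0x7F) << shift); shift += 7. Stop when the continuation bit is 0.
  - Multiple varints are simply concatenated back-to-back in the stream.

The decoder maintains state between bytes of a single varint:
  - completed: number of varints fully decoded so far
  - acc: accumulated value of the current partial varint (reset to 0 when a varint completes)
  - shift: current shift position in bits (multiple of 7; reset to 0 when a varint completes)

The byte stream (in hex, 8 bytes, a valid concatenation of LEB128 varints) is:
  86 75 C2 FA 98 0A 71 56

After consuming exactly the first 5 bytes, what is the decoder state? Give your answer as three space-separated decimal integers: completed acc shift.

Answer: 1 408898 21

Derivation:
byte[0]=0x86 cont=1 payload=0x06: acc |= 6<<0 -> completed=0 acc=6 shift=7
byte[1]=0x75 cont=0 payload=0x75: varint #1 complete (value=14982); reset -> completed=1 acc=0 shift=0
byte[2]=0xC2 cont=1 payload=0x42: acc |= 66<<0 -> completed=1 acc=66 shift=7
byte[3]=0xFA cont=1 payload=0x7A: acc |= 122<<7 -> completed=1 acc=15682 shift=14
byte[4]=0x98 cont=1 payload=0x18: acc |= 24<<14 -> completed=1 acc=408898 shift=21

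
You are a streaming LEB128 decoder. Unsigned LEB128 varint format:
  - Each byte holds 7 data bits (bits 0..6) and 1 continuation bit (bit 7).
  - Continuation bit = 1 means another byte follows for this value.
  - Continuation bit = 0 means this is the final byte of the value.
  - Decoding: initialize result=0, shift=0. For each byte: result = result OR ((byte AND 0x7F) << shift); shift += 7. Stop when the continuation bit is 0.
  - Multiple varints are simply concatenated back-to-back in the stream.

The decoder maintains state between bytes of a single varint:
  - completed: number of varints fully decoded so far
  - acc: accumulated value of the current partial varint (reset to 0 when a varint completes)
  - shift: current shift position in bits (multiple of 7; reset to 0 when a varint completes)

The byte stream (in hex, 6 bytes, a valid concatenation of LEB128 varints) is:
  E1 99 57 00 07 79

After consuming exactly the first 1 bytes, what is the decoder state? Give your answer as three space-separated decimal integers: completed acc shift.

Answer: 0 97 7

Derivation:
byte[0]=0xE1 cont=1 payload=0x61: acc |= 97<<0 -> completed=0 acc=97 shift=7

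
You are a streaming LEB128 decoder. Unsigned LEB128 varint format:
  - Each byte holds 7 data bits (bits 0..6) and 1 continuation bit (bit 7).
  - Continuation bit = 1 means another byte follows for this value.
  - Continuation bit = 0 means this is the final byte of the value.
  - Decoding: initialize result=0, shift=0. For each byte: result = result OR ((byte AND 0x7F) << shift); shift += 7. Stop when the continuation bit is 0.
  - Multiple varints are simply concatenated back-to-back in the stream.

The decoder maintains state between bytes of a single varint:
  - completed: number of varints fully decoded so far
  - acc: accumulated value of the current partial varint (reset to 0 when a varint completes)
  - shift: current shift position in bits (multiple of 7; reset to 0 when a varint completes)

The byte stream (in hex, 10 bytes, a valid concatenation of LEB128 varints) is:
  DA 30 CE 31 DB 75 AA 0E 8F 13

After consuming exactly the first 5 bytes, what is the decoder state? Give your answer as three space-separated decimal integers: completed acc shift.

byte[0]=0xDA cont=1 payload=0x5A: acc |= 90<<0 -> completed=0 acc=90 shift=7
byte[1]=0x30 cont=0 payload=0x30: varint #1 complete (value=6234); reset -> completed=1 acc=0 shift=0
byte[2]=0xCE cont=1 payload=0x4E: acc |= 78<<0 -> completed=1 acc=78 shift=7
byte[3]=0x31 cont=0 payload=0x31: varint #2 complete (value=6350); reset -> completed=2 acc=0 shift=0
byte[4]=0xDB cont=1 payload=0x5B: acc |= 91<<0 -> completed=2 acc=91 shift=7

Answer: 2 91 7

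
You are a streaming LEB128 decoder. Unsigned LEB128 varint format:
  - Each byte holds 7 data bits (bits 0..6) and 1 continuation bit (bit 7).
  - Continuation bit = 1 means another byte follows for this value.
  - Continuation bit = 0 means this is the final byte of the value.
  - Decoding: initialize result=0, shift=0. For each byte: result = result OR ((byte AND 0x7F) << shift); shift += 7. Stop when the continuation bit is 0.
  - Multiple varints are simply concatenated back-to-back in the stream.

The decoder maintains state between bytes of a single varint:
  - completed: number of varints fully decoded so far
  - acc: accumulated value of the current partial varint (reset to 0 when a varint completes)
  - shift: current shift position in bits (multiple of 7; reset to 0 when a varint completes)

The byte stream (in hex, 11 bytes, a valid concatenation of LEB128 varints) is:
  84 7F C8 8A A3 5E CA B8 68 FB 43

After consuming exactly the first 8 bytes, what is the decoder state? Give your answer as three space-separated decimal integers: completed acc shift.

byte[0]=0x84 cont=1 payload=0x04: acc |= 4<<0 -> completed=0 acc=4 shift=7
byte[1]=0x7F cont=0 payload=0x7F: varint #1 complete (value=16260); reset -> completed=1 acc=0 shift=0
byte[2]=0xC8 cont=1 payload=0x48: acc |= 72<<0 -> completed=1 acc=72 shift=7
byte[3]=0x8A cont=1 payload=0x0A: acc |= 10<<7 -> completed=1 acc=1352 shift=14
byte[4]=0xA3 cont=1 payload=0x23: acc |= 35<<14 -> completed=1 acc=574792 shift=21
byte[5]=0x5E cont=0 payload=0x5E: varint #2 complete (value=197707080); reset -> completed=2 acc=0 shift=0
byte[6]=0xCA cont=1 payload=0x4A: acc |= 74<<0 -> completed=2 acc=74 shift=7
byte[7]=0xB8 cont=1 payload=0x38: acc |= 56<<7 -> completed=2 acc=7242 shift=14

Answer: 2 7242 14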